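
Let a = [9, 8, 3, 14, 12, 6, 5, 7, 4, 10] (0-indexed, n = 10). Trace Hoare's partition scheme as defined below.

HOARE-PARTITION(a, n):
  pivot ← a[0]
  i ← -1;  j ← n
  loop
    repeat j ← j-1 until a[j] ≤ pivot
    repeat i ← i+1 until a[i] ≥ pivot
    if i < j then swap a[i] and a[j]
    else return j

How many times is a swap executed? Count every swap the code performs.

pivot=9
j stops at 8 (4), i stops at 0 (9); swap ⇒ [4, 8, 3, 14, 12, 6, 5, 7, 9, 10]
j stops at 7 (7), i stops at 3 (14); swap ⇒ [4, 8, 3, 7, 12, 6, 5, 14, 9, 10]
j stops at 6 (5), i stops at 4 (12); swap ⇒ [4, 8, 3, 7, 5, 6, 12, 14, 9, 10]
j stops at 5, i stops at 6; i≥j ⇒ return 5. a=[4, 8, 3, 7, 5, 6, 12, 14, 9, 10]

3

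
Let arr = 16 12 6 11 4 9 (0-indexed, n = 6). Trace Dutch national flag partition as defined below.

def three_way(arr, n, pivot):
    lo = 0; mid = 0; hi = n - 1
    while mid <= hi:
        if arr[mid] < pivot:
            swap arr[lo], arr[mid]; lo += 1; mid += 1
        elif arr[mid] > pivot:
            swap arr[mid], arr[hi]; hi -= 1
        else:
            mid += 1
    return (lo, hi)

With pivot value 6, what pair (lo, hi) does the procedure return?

(1, 1)

pivot = 6; lo=0, mid=0, hi=5
arr[mid]=16>6: swap arr[0],arr[5]; hi=4 → 9 12 6 11 4 16
arr[mid]=9>6: swap arr[0],arr[4]; hi=3 → 4 12 6 11 9 16
arr[mid]=4<6: swap arr[0],arr[0]; lo=1,mid=1 → 4 12 6 11 9 16
arr[mid]=12>6: swap arr[1],arr[3]; hi=2 → 4 11 6 12 9 16
arr[mid]=11>6: swap arr[1],arr[2]; hi=1 → 4 6 11 12 9 16
arr[mid]=6=6: mid=2
end: lo=1, hi=1; arr = 4 6 11 12 9 16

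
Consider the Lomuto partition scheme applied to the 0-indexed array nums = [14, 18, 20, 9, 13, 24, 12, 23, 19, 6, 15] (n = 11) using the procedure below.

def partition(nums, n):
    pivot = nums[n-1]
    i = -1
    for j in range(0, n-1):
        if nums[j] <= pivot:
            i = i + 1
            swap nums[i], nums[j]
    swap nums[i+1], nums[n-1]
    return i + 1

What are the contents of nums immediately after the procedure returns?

[14, 9, 13, 12, 6, 15, 18, 23, 19, 20, 24]

pivot=15, i=-1
j=0: 14≤15, i=0, swap(0,0) ⇒ [14, 18, 20, 9, 13, 24, 12, 23, 19, 6, 15]
j=1: 18>15, skip
j=2: 20>15, skip
j=3: 9≤15, i=1, swap(1,3) ⇒ [14, 9, 20, 18, 13, 24, 12, 23, 19, 6, 15]
j=4: 13≤15, i=2, swap(2,4) ⇒ [14, 9, 13, 18, 20, 24, 12, 23, 19, 6, 15]
j=5: 24>15, skip
j=6: 12≤15, i=3, swap(3,6) ⇒ [14, 9, 13, 12, 20, 24, 18, 23, 19, 6, 15]
j=7: 23>15, skip
j=8: 19>15, skip
j=9: 6≤15, i=4, swap(4,9) ⇒ [14, 9, 13, 12, 6, 24, 18, 23, 19, 20, 15]
swap(5,10) ⇒ [14, 9, 13, 12, 6, 15, 18, 23, 19, 20, 24]; return 5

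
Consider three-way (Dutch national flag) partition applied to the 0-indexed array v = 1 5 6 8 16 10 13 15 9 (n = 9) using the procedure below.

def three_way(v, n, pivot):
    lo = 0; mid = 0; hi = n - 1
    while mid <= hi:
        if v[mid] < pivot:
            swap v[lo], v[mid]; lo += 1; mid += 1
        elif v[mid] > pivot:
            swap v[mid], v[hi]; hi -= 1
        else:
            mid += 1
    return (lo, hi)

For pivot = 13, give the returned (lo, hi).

(6, 6)

lo=0 mid=0 hi=8
1<13: swap(0,0), lo=1 mid=1 ⇒ 1 5 6 8 16 10 13 15 9
5<13: swap(1,1), lo=2 mid=2 ⇒ 1 5 6 8 16 10 13 15 9
6<13: swap(2,2), lo=3 mid=3 ⇒ 1 5 6 8 16 10 13 15 9
8<13: swap(3,3), lo=4 mid=4 ⇒ 1 5 6 8 16 10 13 15 9
16>13: swap(4,8), hi=7 ⇒ 1 5 6 8 9 10 13 15 16
9<13: swap(4,4), lo=5 mid=5 ⇒ 1 5 6 8 9 10 13 15 16
10<13: swap(5,5), lo=6 mid=6 ⇒ 1 5 6 8 9 10 13 15 16
13=13: mid=7
15>13: swap(7,7), hi=6 ⇒ 1 5 6 8 9 10 13 15 16
done. lo=6 hi=6; v=1 5 6 8 9 10 13 15 16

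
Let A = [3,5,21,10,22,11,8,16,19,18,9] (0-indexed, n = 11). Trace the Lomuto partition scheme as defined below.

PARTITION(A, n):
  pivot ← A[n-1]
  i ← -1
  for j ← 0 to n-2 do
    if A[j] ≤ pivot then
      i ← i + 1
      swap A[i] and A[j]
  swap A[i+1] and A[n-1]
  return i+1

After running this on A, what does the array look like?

pivot=9, i=-1
j=0: 3≤9, i=0, swap(0,0) ⇒ [3,5,21,10,22,11,8,16,19,18,9]
j=1: 5≤9, i=1, swap(1,1) ⇒ [3,5,21,10,22,11,8,16,19,18,9]
j=2: 21>9, skip
j=3: 10>9, skip
j=4: 22>9, skip
j=5: 11>9, skip
j=6: 8≤9, i=2, swap(2,6) ⇒ [3,5,8,10,22,11,21,16,19,18,9]
j=7: 16>9, skip
j=8: 19>9, skip
j=9: 18>9, skip
swap(3,10) ⇒ [3,5,8,9,22,11,21,16,19,18,10]; return 3

[3,5,8,9,22,11,21,16,19,18,10]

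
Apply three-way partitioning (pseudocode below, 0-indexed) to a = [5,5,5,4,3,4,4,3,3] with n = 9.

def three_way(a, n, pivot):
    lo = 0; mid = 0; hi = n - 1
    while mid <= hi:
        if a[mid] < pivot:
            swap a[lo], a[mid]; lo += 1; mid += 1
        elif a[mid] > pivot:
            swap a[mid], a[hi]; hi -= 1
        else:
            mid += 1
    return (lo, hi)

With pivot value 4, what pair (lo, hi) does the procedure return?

(3, 5)

pivot = 4; lo=0, mid=0, hi=8
a[mid]=5>4: swap a[0],a[8]; hi=7 → [3,5,5,4,3,4,4,3,5]
a[mid]=3<4: swap a[0],a[0]; lo=1,mid=1 → [3,5,5,4,3,4,4,3,5]
a[mid]=5>4: swap a[1],a[7]; hi=6 → [3,3,5,4,3,4,4,5,5]
a[mid]=3<4: swap a[1],a[1]; lo=2,mid=2 → [3,3,5,4,3,4,4,5,5]
a[mid]=5>4: swap a[2],a[6]; hi=5 → [3,3,4,4,3,4,5,5,5]
a[mid]=4=4: mid=3
a[mid]=4=4: mid=4
a[mid]=3<4: swap a[2],a[4]; lo=3,mid=5 → [3,3,3,4,4,4,5,5,5]
a[mid]=4=4: mid=6
end: lo=3, hi=5; a = [3,3,3,4,4,4,5,5,5]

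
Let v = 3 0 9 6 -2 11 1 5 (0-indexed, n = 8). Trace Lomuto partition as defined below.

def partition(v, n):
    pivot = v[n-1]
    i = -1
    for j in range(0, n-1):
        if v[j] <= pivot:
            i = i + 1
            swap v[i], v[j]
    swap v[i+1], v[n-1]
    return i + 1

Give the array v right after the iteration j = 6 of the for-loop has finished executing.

3 0 -2 1 9 11 6 5

pivot=5, i=-1
j=0: 3≤5, i=0, swap(0,0) ⇒ 3 0 9 6 -2 11 1 5
j=1: 0≤5, i=1, swap(1,1) ⇒ 3 0 9 6 -2 11 1 5
j=2: 9>5, skip
j=3: 6>5, skip
j=4: -2≤5, i=2, swap(2,4) ⇒ 3 0 -2 6 9 11 1 5
j=5: 11>5, skip
j=6: 1≤5, i=3, swap(3,6) ⇒ 3 0 -2 1 9 11 6 5
(after j=6) v = 3 0 -2 1 9 11 6 5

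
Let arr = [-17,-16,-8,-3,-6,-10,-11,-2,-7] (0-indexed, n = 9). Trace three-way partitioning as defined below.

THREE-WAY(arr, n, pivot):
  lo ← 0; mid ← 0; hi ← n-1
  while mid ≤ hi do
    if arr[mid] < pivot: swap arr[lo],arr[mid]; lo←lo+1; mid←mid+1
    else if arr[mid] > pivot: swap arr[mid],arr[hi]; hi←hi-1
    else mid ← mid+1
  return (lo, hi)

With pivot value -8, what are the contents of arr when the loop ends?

[-17,-16,-11,-10,-8,-6,-2,-7,-3]

pivot = -8; lo=0, mid=0, hi=8
arr[mid]=-17<-8: swap arr[0],arr[0]; lo=1,mid=1 → [-17,-16,-8,-3,-6,-10,-11,-2,-7]
arr[mid]=-16<-8: swap arr[1],arr[1]; lo=2,mid=2 → [-17,-16,-8,-3,-6,-10,-11,-2,-7]
arr[mid]=-8=-8: mid=3
arr[mid]=-3>-8: swap arr[3],arr[8]; hi=7 → [-17,-16,-8,-7,-6,-10,-11,-2,-3]
arr[mid]=-7>-8: swap arr[3],arr[7]; hi=6 → [-17,-16,-8,-2,-6,-10,-11,-7,-3]
arr[mid]=-2>-8: swap arr[3],arr[6]; hi=5 → [-17,-16,-8,-11,-6,-10,-2,-7,-3]
arr[mid]=-11<-8: swap arr[2],arr[3]; lo=3,mid=4 → [-17,-16,-11,-8,-6,-10,-2,-7,-3]
arr[mid]=-6>-8: swap arr[4],arr[5]; hi=4 → [-17,-16,-11,-8,-10,-6,-2,-7,-3]
arr[mid]=-10<-8: swap arr[3],arr[4]; lo=4,mid=5 → [-17,-16,-11,-10,-8,-6,-2,-7,-3]
end: lo=4, hi=4; arr = [-17,-16,-11,-10,-8,-6,-2,-7,-3]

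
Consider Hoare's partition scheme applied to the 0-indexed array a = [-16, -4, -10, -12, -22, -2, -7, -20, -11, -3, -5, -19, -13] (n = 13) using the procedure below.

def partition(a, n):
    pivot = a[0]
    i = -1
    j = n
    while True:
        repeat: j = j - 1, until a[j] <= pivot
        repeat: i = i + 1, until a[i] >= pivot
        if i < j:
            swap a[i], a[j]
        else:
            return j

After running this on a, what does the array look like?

pivot=-16
j stops at 11 (-19), i stops at 0 (-16); swap ⇒ [-19, -4, -10, -12, -22, -2, -7, -20, -11, -3, -5, -16, -13]
j stops at 7 (-20), i stops at 1 (-4); swap ⇒ [-19, -20, -10, -12, -22, -2, -7, -4, -11, -3, -5, -16, -13]
j stops at 4 (-22), i stops at 2 (-10); swap ⇒ [-19, -20, -22, -12, -10, -2, -7, -4, -11, -3, -5, -16, -13]
j stops at 2, i stops at 3; i≥j ⇒ return 2. a=[-19, -20, -22, -12, -10, -2, -7, -4, -11, -3, -5, -16, -13]

[-19, -20, -22, -12, -10, -2, -7, -4, -11, -3, -5, -16, -13]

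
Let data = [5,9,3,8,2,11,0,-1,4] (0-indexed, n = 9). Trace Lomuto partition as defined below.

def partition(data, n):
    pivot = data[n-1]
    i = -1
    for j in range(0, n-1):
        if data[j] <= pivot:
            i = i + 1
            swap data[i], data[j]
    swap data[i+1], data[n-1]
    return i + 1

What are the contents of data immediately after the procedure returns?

pivot = data[8] = 4; i = -1
j=0: data[0]=5 > 4 → no swap
j=1: data[1]=9 > 4 → no swap
j=2: data[2]=3 ≤ 4 → i=0, swap data[0],data[2] → [3,9,5,8,2,11,0,-1,4]
j=3: data[3]=8 > 4 → no swap
j=4: data[4]=2 ≤ 4 → i=1, swap data[1],data[4] → [3,2,5,8,9,11,0,-1,4]
j=5: data[5]=11 > 4 → no swap
j=6: data[6]=0 ≤ 4 → i=2, swap data[2],data[6] → [3,2,0,8,9,11,5,-1,4]
j=7: data[7]=-1 ≤ 4 → i=3, swap data[3],data[7] → [3,2,0,-1,9,11,5,8,4]
final swap data[4],data[8] → [3,2,0,-1,4,11,5,8,9]; return 4

[3,2,0,-1,4,11,5,8,9]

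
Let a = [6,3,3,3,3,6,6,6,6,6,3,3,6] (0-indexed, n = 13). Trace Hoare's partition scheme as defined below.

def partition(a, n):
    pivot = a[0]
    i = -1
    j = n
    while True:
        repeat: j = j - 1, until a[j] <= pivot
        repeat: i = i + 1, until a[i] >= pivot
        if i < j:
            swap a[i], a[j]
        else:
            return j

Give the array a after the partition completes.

pivot = a[0] = 6; i = -1, j = 13
j→12 (a[12]=6≤6), i→0 (a[0]=6≥6); i<j, swap → [6,3,3,3,3,6,6,6,6,6,3,3,6]
j→11 (a[11]=3≤6), i→5 (a[5]=6≥6); i<j, swap → [6,3,3,3,3,3,6,6,6,6,3,6,6]
j→10 (a[10]=3≤6), i→6 (a[6]=6≥6); i<j, swap → [6,3,3,3,3,3,3,6,6,6,6,6,6]
j→9 (a[9]=6≤6), i→7 (a[7]=6≥6); i<j, swap → [6,3,3,3,3,3,3,6,6,6,6,6,6]
j→8, i→8; i≥j, return j=8. a = [6,3,3,3,3,3,3,6,6,6,6,6,6]

[6,3,3,3,3,3,3,6,6,6,6,6,6]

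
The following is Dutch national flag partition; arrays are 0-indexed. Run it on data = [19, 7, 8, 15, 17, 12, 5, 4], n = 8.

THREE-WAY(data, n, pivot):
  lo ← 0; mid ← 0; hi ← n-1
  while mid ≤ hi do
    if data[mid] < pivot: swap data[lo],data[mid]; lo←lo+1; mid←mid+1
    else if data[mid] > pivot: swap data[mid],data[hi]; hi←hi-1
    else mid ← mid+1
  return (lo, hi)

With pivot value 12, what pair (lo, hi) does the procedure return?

(4, 4)

pivot = 12; lo=0, mid=0, hi=7
data[mid]=19>12: swap data[0],data[7]; hi=6 → [4, 7, 8, 15, 17, 12, 5, 19]
data[mid]=4<12: swap data[0],data[0]; lo=1,mid=1 → [4, 7, 8, 15, 17, 12, 5, 19]
data[mid]=7<12: swap data[1],data[1]; lo=2,mid=2 → [4, 7, 8, 15, 17, 12, 5, 19]
data[mid]=8<12: swap data[2],data[2]; lo=3,mid=3 → [4, 7, 8, 15, 17, 12, 5, 19]
data[mid]=15>12: swap data[3],data[6]; hi=5 → [4, 7, 8, 5, 17, 12, 15, 19]
data[mid]=5<12: swap data[3],data[3]; lo=4,mid=4 → [4, 7, 8, 5, 17, 12, 15, 19]
data[mid]=17>12: swap data[4],data[5]; hi=4 → [4, 7, 8, 5, 12, 17, 15, 19]
data[mid]=12=12: mid=5
end: lo=4, hi=4; data = [4, 7, 8, 5, 12, 17, 15, 19]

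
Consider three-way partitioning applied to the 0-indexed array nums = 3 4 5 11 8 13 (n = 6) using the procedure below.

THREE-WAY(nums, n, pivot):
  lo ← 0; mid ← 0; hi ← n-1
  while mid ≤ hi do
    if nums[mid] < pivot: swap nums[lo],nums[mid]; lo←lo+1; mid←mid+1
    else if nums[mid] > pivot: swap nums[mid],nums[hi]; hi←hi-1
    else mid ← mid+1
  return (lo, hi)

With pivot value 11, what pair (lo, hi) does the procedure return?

(4, 4)

pivot = 11; lo=0, mid=0, hi=5
nums[mid]=3<11: swap nums[0],nums[0]; lo=1,mid=1 → 3 4 5 11 8 13
nums[mid]=4<11: swap nums[1],nums[1]; lo=2,mid=2 → 3 4 5 11 8 13
nums[mid]=5<11: swap nums[2],nums[2]; lo=3,mid=3 → 3 4 5 11 8 13
nums[mid]=11=11: mid=4
nums[mid]=8<11: swap nums[3],nums[4]; lo=4,mid=5 → 3 4 5 8 11 13
nums[mid]=13>11: swap nums[5],nums[5]; hi=4 → 3 4 5 8 11 13
end: lo=4, hi=4; nums = 3 4 5 8 11 13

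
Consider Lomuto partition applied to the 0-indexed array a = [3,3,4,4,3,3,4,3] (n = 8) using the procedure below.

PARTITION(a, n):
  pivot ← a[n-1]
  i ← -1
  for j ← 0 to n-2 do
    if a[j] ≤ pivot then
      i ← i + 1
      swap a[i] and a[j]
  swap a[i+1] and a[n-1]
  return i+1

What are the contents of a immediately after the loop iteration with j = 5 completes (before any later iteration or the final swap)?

[3,3,3,3,4,4,4,3]

pivot = a[7] = 3; i = -1
j=0: a[0]=3 ≤ 3 → i=0, swap a[0],a[0] (no change) → [3,3,4,4,3,3,4,3]
j=1: a[1]=3 ≤ 3 → i=1, swap a[1],a[1] (no change) → [3,3,4,4,3,3,4,3]
j=2: a[2]=4 > 3 → no swap
j=3: a[3]=4 > 3 → no swap
j=4: a[4]=3 ≤ 3 → i=2, swap a[2],a[4] → [3,3,3,4,4,3,4,3]
j=5: a[5]=3 ≤ 3 → i=3, swap a[3],a[5] → [3,3,3,3,4,4,4,3]
(after j=5) a = [3,3,3,3,4,4,4,3]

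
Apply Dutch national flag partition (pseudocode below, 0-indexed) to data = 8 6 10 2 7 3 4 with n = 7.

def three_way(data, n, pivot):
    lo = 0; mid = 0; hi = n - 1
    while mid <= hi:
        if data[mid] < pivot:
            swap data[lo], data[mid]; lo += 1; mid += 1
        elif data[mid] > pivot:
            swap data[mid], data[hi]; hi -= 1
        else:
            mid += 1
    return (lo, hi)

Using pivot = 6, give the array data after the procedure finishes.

pivot = 6; lo=0, mid=0, hi=6
data[mid]=8>6: swap data[0],data[6]; hi=5 → 4 6 10 2 7 3 8
data[mid]=4<6: swap data[0],data[0]; lo=1,mid=1 → 4 6 10 2 7 3 8
data[mid]=6=6: mid=2
data[mid]=10>6: swap data[2],data[5]; hi=4 → 4 6 3 2 7 10 8
data[mid]=3<6: swap data[1],data[2]; lo=2,mid=3 → 4 3 6 2 7 10 8
data[mid]=2<6: swap data[2],data[3]; lo=3,mid=4 → 4 3 2 6 7 10 8
data[mid]=7>6: swap data[4],data[4]; hi=3 → 4 3 2 6 7 10 8
end: lo=3, hi=3; data = 4 3 2 6 7 10 8

4 3 2 6 7 10 8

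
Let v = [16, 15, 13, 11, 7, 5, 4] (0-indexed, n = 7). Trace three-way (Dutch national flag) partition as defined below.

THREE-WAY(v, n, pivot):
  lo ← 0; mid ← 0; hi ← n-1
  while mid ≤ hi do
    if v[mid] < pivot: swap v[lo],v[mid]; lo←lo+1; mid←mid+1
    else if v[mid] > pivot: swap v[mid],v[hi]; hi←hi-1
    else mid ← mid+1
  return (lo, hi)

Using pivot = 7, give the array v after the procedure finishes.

lo=0 mid=0 hi=6
16>7: swap(0,6), hi=5 ⇒ [4, 15, 13, 11, 7, 5, 16]
4<7: swap(0,0), lo=1 mid=1 ⇒ [4, 15, 13, 11, 7, 5, 16]
15>7: swap(1,5), hi=4 ⇒ [4, 5, 13, 11, 7, 15, 16]
5<7: swap(1,1), lo=2 mid=2 ⇒ [4, 5, 13, 11, 7, 15, 16]
13>7: swap(2,4), hi=3 ⇒ [4, 5, 7, 11, 13, 15, 16]
7=7: mid=3
11>7: swap(3,3), hi=2 ⇒ [4, 5, 7, 11, 13, 15, 16]
done. lo=2 hi=2; v=[4, 5, 7, 11, 13, 15, 16]

[4, 5, 7, 11, 13, 15, 16]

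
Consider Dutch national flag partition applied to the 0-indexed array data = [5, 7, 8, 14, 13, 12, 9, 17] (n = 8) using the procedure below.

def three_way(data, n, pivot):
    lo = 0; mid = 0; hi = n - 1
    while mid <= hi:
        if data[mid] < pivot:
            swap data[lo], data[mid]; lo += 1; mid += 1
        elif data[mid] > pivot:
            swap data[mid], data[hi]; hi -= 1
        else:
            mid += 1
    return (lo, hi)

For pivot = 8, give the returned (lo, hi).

(2, 2)

lo=0 mid=0 hi=7
5<8: swap(0,0), lo=1 mid=1 ⇒ [5, 7, 8, 14, 13, 12, 9, 17]
7<8: swap(1,1), lo=2 mid=2 ⇒ [5, 7, 8, 14, 13, 12, 9, 17]
8=8: mid=3
14>8: swap(3,7), hi=6 ⇒ [5, 7, 8, 17, 13, 12, 9, 14]
17>8: swap(3,6), hi=5 ⇒ [5, 7, 8, 9, 13, 12, 17, 14]
9>8: swap(3,5), hi=4 ⇒ [5, 7, 8, 12, 13, 9, 17, 14]
12>8: swap(3,4), hi=3 ⇒ [5, 7, 8, 13, 12, 9, 17, 14]
13>8: swap(3,3), hi=2 ⇒ [5, 7, 8, 13, 12, 9, 17, 14]
done. lo=2 hi=2; data=[5, 7, 8, 13, 12, 9, 17, 14]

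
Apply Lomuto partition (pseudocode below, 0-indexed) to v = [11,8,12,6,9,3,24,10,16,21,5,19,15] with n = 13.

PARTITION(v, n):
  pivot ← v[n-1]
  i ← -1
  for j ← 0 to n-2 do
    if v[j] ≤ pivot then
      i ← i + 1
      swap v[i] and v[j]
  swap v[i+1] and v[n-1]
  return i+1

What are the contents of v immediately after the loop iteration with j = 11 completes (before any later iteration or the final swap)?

pivot = v[12] = 15; i = -1
j=0: v[0]=11 ≤ 15 → i=0, swap v[0],v[0] (no change) → [11,8,12,6,9,3,24,10,16,21,5,19,15]
j=1: v[1]=8 ≤ 15 → i=1, swap v[1],v[1] (no change) → [11,8,12,6,9,3,24,10,16,21,5,19,15]
j=2: v[2]=12 ≤ 15 → i=2, swap v[2],v[2] (no change) → [11,8,12,6,9,3,24,10,16,21,5,19,15]
j=3: v[3]=6 ≤ 15 → i=3, swap v[3],v[3] (no change) → [11,8,12,6,9,3,24,10,16,21,5,19,15]
j=4: v[4]=9 ≤ 15 → i=4, swap v[4],v[4] (no change) → [11,8,12,6,9,3,24,10,16,21,5,19,15]
j=5: v[5]=3 ≤ 15 → i=5, swap v[5],v[5] (no change) → [11,8,12,6,9,3,24,10,16,21,5,19,15]
j=6: v[6]=24 > 15 → no swap
j=7: v[7]=10 ≤ 15 → i=6, swap v[6],v[7] → [11,8,12,6,9,3,10,24,16,21,5,19,15]
j=8: v[8]=16 > 15 → no swap
j=9: v[9]=21 > 15 → no swap
j=10: v[10]=5 ≤ 15 → i=7, swap v[7],v[10] → [11,8,12,6,9,3,10,5,16,21,24,19,15]
j=11: v[11]=19 > 15 → no swap
(after j=11) v = [11,8,12,6,9,3,10,5,16,21,24,19,15]

[11,8,12,6,9,3,10,5,16,21,24,19,15]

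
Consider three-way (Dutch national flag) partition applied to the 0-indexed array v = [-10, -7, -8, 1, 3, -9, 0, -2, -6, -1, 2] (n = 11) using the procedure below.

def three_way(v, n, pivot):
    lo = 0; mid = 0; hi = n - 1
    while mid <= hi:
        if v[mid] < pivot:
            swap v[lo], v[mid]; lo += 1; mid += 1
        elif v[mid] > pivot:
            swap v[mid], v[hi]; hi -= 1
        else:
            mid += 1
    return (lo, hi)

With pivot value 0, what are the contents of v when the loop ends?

[-10, -7, -8, -1, -6, -9, -2, 0, 3, 2, 1]

lo=0 mid=0 hi=10
-10<0: swap(0,0), lo=1 mid=1 ⇒ [-10, -7, -8, 1, 3, -9, 0, -2, -6, -1, 2]
-7<0: swap(1,1), lo=2 mid=2 ⇒ [-10, -7, -8, 1, 3, -9, 0, -2, -6, -1, 2]
-8<0: swap(2,2), lo=3 mid=3 ⇒ [-10, -7, -8, 1, 3, -9, 0, -2, -6, -1, 2]
1>0: swap(3,10), hi=9 ⇒ [-10, -7, -8, 2, 3, -9, 0, -2, -6, -1, 1]
2>0: swap(3,9), hi=8 ⇒ [-10, -7, -8, -1, 3, -9, 0, -2, -6, 2, 1]
-1<0: swap(3,3), lo=4 mid=4 ⇒ [-10, -7, -8, -1, 3, -9, 0, -2, -6, 2, 1]
3>0: swap(4,8), hi=7 ⇒ [-10, -7, -8, -1, -6, -9, 0, -2, 3, 2, 1]
-6<0: swap(4,4), lo=5 mid=5 ⇒ [-10, -7, -8, -1, -6, -9, 0, -2, 3, 2, 1]
-9<0: swap(5,5), lo=6 mid=6 ⇒ [-10, -7, -8, -1, -6, -9, 0, -2, 3, 2, 1]
0=0: mid=7
-2<0: swap(6,7), lo=7 mid=8 ⇒ [-10, -7, -8, -1, -6, -9, -2, 0, 3, 2, 1]
done. lo=7 hi=7; v=[-10, -7, -8, -1, -6, -9, -2, 0, 3, 2, 1]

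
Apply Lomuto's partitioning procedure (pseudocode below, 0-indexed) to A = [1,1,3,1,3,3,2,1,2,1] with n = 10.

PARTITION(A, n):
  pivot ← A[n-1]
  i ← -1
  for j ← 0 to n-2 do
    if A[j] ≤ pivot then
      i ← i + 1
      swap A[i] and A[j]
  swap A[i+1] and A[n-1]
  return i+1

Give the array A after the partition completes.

[1,1,1,1,1,3,2,3,2,3]

pivot=1, i=-1
j=0: 1≤1, i=0, swap(0,0) ⇒ [1,1,3,1,3,3,2,1,2,1]
j=1: 1≤1, i=1, swap(1,1) ⇒ [1,1,3,1,3,3,2,1,2,1]
j=2: 3>1, skip
j=3: 1≤1, i=2, swap(2,3) ⇒ [1,1,1,3,3,3,2,1,2,1]
j=4: 3>1, skip
j=5: 3>1, skip
j=6: 2>1, skip
j=7: 1≤1, i=3, swap(3,7) ⇒ [1,1,1,1,3,3,2,3,2,1]
j=8: 2>1, skip
swap(4,9) ⇒ [1,1,1,1,1,3,2,3,2,3]; return 4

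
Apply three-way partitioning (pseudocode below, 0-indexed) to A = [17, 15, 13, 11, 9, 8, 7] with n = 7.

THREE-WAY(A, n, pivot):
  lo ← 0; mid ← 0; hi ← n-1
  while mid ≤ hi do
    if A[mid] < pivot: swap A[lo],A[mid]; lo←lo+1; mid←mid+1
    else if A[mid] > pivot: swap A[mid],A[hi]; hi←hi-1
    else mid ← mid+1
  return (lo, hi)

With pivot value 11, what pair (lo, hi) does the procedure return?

(3, 3)

pivot = 11; lo=0, mid=0, hi=6
A[mid]=17>11: swap A[0],A[6]; hi=5 → [7, 15, 13, 11, 9, 8, 17]
A[mid]=7<11: swap A[0],A[0]; lo=1,mid=1 → [7, 15, 13, 11, 9, 8, 17]
A[mid]=15>11: swap A[1],A[5]; hi=4 → [7, 8, 13, 11, 9, 15, 17]
A[mid]=8<11: swap A[1],A[1]; lo=2,mid=2 → [7, 8, 13, 11, 9, 15, 17]
A[mid]=13>11: swap A[2],A[4]; hi=3 → [7, 8, 9, 11, 13, 15, 17]
A[mid]=9<11: swap A[2],A[2]; lo=3,mid=3 → [7, 8, 9, 11, 13, 15, 17]
A[mid]=11=11: mid=4
end: lo=3, hi=3; A = [7, 8, 9, 11, 13, 15, 17]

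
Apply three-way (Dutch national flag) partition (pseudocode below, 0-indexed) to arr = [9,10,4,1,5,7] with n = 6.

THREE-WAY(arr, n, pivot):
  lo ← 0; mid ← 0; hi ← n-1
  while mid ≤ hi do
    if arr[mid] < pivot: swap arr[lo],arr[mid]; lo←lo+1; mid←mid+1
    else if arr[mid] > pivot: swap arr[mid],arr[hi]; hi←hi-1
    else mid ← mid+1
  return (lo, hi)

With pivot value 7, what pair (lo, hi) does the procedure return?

(3, 3)

lo=0 mid=0 hi=5
9>7: swap(0,5), hi=4 ⇒ [7,10,4,1,5,9]
7=7: mid=1
10>7: swap(1,4), hi=3 ⇒ [7,5,4,1,10,9]
5<7: swap(0,1), lo=1 mid=2 ⇒ [5,7,4,1,10,9]
4<7: swap(1,2), lo=2 mid=3 ⇒ [5,4,7,1,10,9]
1<7: swap(2,3), lo=3 mid=4 ⇒ [5,4,1,7,10,9]
done. lo=3 hi=3; arr=[5,4,1,7,10,9]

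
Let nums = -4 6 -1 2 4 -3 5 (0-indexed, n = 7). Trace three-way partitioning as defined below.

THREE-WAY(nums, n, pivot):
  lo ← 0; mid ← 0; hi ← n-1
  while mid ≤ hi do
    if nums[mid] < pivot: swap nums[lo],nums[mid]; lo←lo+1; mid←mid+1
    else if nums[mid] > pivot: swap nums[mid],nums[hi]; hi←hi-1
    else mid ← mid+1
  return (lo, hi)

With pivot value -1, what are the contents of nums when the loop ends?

-4 -3 -1 4 2 5 6

lo=0 mid=0 hi=6
-4<-1: swap(0,0), lo=1 mid=1 ⇒ -4 6 -1 2 4 -3 5
6>-1: swap(1,6), hi=5 ⇒ -4 5 -1 2 4 -3 6
5>-1: swap(1,5), hi=4 ⇒ -4 -3 -1 2 4 5 6
-3<-1: swap(1,1), lo=2 mid=2 ⇒ -4 -3 -1 2 4 5 6
-1=-1: mid=3
2>-1: swap(3,4), hi=3 ⇒ -4 -3 -1 4 2 5 6
4>-1: swap(3,3), hi=2 ⇒ -4 -3 -1 4 2 5 6
done. lo=2 hi=2; nums=-4 -3 -1 4 2 5 6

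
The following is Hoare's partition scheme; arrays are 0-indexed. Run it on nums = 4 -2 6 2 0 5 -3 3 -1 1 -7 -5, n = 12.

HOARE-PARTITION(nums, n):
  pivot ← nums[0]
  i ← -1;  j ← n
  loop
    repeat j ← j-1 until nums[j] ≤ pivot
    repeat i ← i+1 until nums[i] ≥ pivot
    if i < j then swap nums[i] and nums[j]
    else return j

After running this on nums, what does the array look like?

pivot = nums[0] = 4; i = -1, j = 12
j→11 (nums[11]=-5≤4), i→0 (nums[0]=4≥4); i<j, swap → -5 -2 6 2 0 5 -3 3 -1 1 -7 4
j→10 (nums[10]=-7≤4), i→2 (nums[2]=6≥4); i<j, swap → -5 -2 -7 2 0 5 -3 3 -1 1 6 4
j→9 (nums[9]=1≤4), i→5 (nums[5]=5≥4); i<j, swap → -5 -2 -7 2 0 1 -3 3 -1 5 6 4
j→8, i→9; i≥j, return j=8. nums = -5 -2 -7 2 0 1 -3 3 -1 5 6 4

-5 -2 -7 2 0 1 -3 3 -1 5 6 4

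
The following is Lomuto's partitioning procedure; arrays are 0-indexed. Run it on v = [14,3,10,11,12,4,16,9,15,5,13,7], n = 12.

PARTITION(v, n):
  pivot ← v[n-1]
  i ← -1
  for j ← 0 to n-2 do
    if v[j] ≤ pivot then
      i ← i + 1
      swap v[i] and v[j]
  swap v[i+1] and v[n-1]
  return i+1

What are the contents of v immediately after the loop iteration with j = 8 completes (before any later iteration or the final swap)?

pivot = v[11] = 7; i = -1
j=0: v[0]=14 > 7 → no swap
j=1: v[1]=3 ≤ 7 → i=0, swap v[0],v[1] → [3,14,10,11,12,4,16,9,15,5,13,7]
j=2: v[2]=10 > 7 → no swap
j=3: v[3]=11 > 7 → no swap
j=4: v[4]=12 > 7 → no swap
j=5: v[5]=4 ≤ 7 → i=1, swap v[1],v[5] → [3,4,10,11,12,14,16,9,15,5,13,7]
j=6: v[6]=16 > 7 → no swap
j=7: v[7]=9 > 7 → no swap
j=8: v[8]=15 > 7 → no swap
(after j=8) v = [3,4,10,11,12,14,16,9,15,5,13,7]

[3,4,10,11,12,14,16,9,15,5,13,7]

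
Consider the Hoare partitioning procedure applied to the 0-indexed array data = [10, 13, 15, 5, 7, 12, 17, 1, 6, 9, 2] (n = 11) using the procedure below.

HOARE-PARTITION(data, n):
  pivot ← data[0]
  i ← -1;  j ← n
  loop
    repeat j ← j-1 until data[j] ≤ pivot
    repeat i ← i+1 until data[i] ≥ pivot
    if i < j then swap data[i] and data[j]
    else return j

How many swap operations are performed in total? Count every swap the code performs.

pivot = data[0] = 10; i = -1, j = 11
j→10 (data[10]=2≤10), i→0 (data[0]=10≥10); i<j, swap → [2, 13, 15, 5, 7, 12, 17, 1, 6, 9, 10]
j→9 (data[9]=9≤10), i→1 (data[1]=13≥10); i<j, swap → [2, 9, 15, 5, 7, 12, 17, 1, 6, 13, 10]
j→8 (data[8]=6≤10), i→2 (data[2]=15≥10); i<j, swap → [2, 9, 6, 5, 7, 12, 17, 1, 15, 13, 10]
j→7 (data[7]=1≤10), i→5 (data[5]=12≥10); i<j, swap → [2, 9, 6, 5, 7, 1, 17, 12, 15, 13, 10]
j→5, i→6; i≥j, return j=5. data = [2, 9, 6, 5, 7, 1, 17, 12, 15, 13, 10]

4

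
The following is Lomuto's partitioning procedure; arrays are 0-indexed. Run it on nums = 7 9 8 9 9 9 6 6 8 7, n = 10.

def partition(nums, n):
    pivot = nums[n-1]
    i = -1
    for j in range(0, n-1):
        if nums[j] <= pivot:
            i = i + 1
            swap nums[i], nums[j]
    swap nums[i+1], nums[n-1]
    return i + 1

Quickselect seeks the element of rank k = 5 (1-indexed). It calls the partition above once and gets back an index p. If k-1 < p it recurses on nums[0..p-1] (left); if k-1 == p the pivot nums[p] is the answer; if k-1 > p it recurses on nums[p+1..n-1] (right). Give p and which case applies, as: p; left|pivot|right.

3; right

pivot=7, i=-1
j=0: 7≤7, i=0, swap(0,0) ⇒ 7 9 8 9 9 9 6 6 8 7
j=1: 9>7, skip
j=2: 8>7, skip
j=3: 9>7, skip
j=4: 9>7, skip
j=5: 9>7, skip
j=6: 6≤7, i=1, swap(1,6) ⇒ 7 6 8 9 9 9 9 6 8 7
j=7: 6≤7, i=2, swap(2,7) ⇒ 7 6 6 9 9 9 9 8 8 7
j=8: 8>7, skip
swap(3,9) ⇒ 7 6 6 7 9 9 9 8 8 9; return 3
p = 3; k-1 = 4 > 3 ⇒ right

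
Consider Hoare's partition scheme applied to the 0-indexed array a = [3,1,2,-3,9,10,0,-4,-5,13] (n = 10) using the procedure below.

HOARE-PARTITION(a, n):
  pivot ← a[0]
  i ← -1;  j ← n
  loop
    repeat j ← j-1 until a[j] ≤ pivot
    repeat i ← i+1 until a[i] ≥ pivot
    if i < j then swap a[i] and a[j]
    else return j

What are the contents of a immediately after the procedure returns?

pivot=3
j stops at 8 (-5), i stops at 0 (3); swap ⇒ [-5,1,2,-3,9,10,0,-4,3,13]
j stops at 7 (-4), i stops at 4 (9); swap ⇒ [-5,1,2,-3,-4,10,0,9,3,13]
j stops at 6 (0), i stops at 5 (10); swap ⇒ [-5,1,2,-3,-4,0,10,9,3,13]
j stops at 5, i stops at 6; i≥j ⇒ return 5. a=[-5,1,2,-3,-4,0,10,9,3,13]

[-5,1,2,-3,-4,0,10,9,3,13]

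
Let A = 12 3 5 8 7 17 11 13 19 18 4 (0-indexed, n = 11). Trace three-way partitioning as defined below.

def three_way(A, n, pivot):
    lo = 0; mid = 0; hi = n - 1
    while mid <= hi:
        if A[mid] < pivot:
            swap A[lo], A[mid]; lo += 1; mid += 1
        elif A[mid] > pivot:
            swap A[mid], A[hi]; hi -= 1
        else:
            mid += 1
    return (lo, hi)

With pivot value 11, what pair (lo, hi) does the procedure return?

(5, 5)

pivot = 11; lo=0, mid=0, hi=10
A[mid]=12>11: swap A[0],A[10]; hi=9 → 4 3 5 8 7 17 11 13 19 18 12
A[mid]=4<11: swap A[0],A[0]; lo=1,mid=1 → 4 3 5 8 7 17 11 13 19 18 12
A[mid]=3<11: swap A[1],A[1]; lo=2,mid=2 → 4 3 5 8 7 17 11 13 19 18 12
A[mid]=5<11: swap A[2],A[2]; lo=3,mid=3 → 4 3 5 8 7 17 11 13 19 18 12
A[mid]=8<11: swap A[3],A[3]; lo=4,mid=4 → 4 3 5 8 7 17 11 13 19 18 12
A[mid]=7<11: swap A[4],A[4]; lo=5,mid=5 → 4 3 5 8 7 17 11 13 19 18 12
A[mid]=17>11: swap A[5],A[9]; hi=8 → 4 3 5 8 7 18 11 13 19 17 12
A[mid]=18>11: swap A[5],A[8]; hi=7 → 4 3 5 8 7 19 11 13 18 17 12
A[mid]=19>11: swap A[5],A[7]; hi=6 → 4 3 5 8 7 13 11 19 18 17 12
A[mid]=13>11: swap A[5],A[6]; hi=5 → 4 3 5 8 7 11 13 19 18 17 12
A[mid]=11=11: mid=6
end: lo=5, hi=5; A = 4 3 5 8 7 11 13 19 18 17 12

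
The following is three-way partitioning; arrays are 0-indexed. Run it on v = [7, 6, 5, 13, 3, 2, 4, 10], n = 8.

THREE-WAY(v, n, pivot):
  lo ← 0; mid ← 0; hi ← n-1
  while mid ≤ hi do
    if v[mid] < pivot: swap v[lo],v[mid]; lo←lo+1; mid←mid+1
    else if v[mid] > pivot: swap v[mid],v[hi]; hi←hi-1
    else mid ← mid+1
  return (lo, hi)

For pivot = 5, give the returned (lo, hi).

pivot = 5; lo=0, mid=0, hi=7
v[mid]=7>5: swap v[0],v[7]; hi=6 → [10, 6, 5, 13, 3, 2, 4, 7]
v[mid]=10>5: swap v[0],v[6]; hi=5 → [4, 6, 5, 13, 3, 2, 10, 7]
v[mid]=4<5: swap v[0],v[0]; lo=1,mid=1 → [4, 6, 5, 13, 3, 2, 10, 7]
v[mid]=6>5: swap v[1],v[5]; hi=4 → [4, 2, 5, 13, 3, 6, 10, 7]
v[mid]=2<5: swap v[1],v[1]; lo=2,mid=2 → [4, 2, 5, 13, 3, 6, 10, 7]
v[mid]=5=5: mid=3
v[mid]=13>5: swap v[3],v[4]; hi=3 → [4, 2, 5, 3, 13, 6, 10, 7]
v[mid]=3<5: swap v[2],v[3]; lo=3,mid=4 → [4, 2, 3, 5, 13, 6, 10, 7]
end: lo=3, hi=3; v = [4, 2, 3, 5, 13, 6, 10, 7]

(3, 3)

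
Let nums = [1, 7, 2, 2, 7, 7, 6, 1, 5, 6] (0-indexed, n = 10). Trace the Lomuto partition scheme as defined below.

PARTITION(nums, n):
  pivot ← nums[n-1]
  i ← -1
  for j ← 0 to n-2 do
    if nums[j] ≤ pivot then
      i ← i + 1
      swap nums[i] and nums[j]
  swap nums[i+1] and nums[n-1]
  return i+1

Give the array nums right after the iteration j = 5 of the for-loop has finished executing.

pivot = nums[9] = 6; i = -1
j=0: nums[0]=1 ≤ 6 → i=0, swap nums[0],nums[0] (no change) → [1, 7, 2, 2, 7, 7, 6, 1, 5, 6]
j=1: nums[1]=7 > 6 → no swap
j=2: nums[2]=2 ≤ 6 → i=1, swap nums[1],nums[2] → [1, 2, 7, 2, 7, 7, 6, 1, 5, 6]
j=3: nums[3]=2 ≤ 6 → i=2, swap nums[2],nums[3] → [1, 2, 2, 7, 7, 7, 6, 1, 5, 6]
j=4: nums[4]=7 > 6 → no swap
j=5: nums[5]=7 > 6 → no swap
(after j=5) nums = [1, 2, 2, 7, 7, 7, 6, 1, 5, 6]

[1, 2, 2, 7, 7, 7, 6, 1, 5, 6]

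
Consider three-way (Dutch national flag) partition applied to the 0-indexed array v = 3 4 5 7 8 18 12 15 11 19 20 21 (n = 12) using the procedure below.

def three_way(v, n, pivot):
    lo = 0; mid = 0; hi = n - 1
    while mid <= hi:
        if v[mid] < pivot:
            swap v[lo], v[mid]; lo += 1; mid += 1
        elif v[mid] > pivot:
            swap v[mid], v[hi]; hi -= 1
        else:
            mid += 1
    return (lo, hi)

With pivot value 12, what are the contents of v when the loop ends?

3 4 5 7 8 11 12 15 19 20 21 18

lo=0 mid=0 hi=11
3<12: swap(0,0), lo=1 mid=1 ⇒ 3 4 5 7 8 18 12 15 11 19 20 21
4<12: swap(1,1), lo=2 mid=2 ⇒ 3 4 5 7 8 18 12 15 11 19 20 21
5<12: swap(2,2), lo=3 mid=3 ⇒ 3 4 5 7 8 18 12 15 11 19 20 21
7<12: swap(3,3), lo=4 mid=4 ⇒ 3 4 5 7 8 18 12 15 11 19 20 21
8<12: swap(4,4), lo=5 mid=5 ⇒ 3 4 5 7 8 18 12 15 11 19 20 21
18>12: swap(5,11), hi=10 ⇒ 3 4 5 7 8 21 12 15 11 19 20 18
21>12: swap(5,10), hi=9 ⇒ 3 4 5 7 8 20 12 15 11 19 21 18
20>12: swap(5,9), hi=8 ⇒ 3 4 5 7 8 19 12 15 11 20 21 18
19>12: swap(5,8), hi=7 ⇒ 3 4 5 7 8 11 12 15 19 20 21 18
11<12: swap(5,5), lo=6 mid=6 ⇒ 3 4 5 7 8 11 12 15 19 20 21 18
12=12: mid=7
15>12: swap(7,7), hi=6 ⇒ 3 4 5 7 8 11 12 15 19 20 21 18
done. lo=6 hi=6; v=3 4 5 7 8 11 12 15 19 20 21 18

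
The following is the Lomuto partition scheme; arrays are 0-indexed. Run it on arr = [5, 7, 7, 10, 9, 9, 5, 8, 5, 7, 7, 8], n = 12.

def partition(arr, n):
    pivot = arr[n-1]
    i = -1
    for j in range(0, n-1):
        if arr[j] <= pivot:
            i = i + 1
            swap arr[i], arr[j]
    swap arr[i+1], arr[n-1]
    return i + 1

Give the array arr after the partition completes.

pivot=8, i=-1
j=0: 5≤8, i=0, swap(0,0) ⇒ [5, 7, 7, 10, 9, 9, 5, 8, 5, 7, 7, 8]
j=1: 7≤8, i=1, swap(1,1) ⇒ [5, 7, 7, 10, 9, 9, 5, 8, 5, 7, 7, 8]
j=2: 7≤8, i=2, swap(2,2) ⇒ [5, 7, 7, 10, 9, 9, 5, 8, 5, 7, 7, 8]
j=3: 10>8, skip
j=4: 9>8, skip
j=5: 9>8, skip
j=6: 5≤8, i=3, swap(3,6) ⇒ [5, 7, 7, 5, 9, 9, 10, 8, 5, 7, 7, 8]
j=7: 8≤8, i=4, swap(4,7) ⇒ [5, 7, 7, 5, 8, 9, 10, 9, 5, 7, 7, 8]
j=8: 5≤8, i=5, swap(5,8) ⇒ [5, 7, 7, 5, 8, 5, 10, 9, 9, 7, 7, 8]
j=9: 7≤8, i=6, swap(6,9) ⇒ [5, 7, 7, 5, 8, 5, 7, 9, 9, 10, 7, 8]
j=10: 7≤8, i=7, swap(7,10) ⇒ [5, 7, 7, 5, 8, 5, 7, 7, 9, 10, 9, 8]
swap(8,11) ⇒ [5, 7, 7, 5, 8, 5, 7, 7, 8, 10, 9, 9]; return 8

[5, 7, 7, 5, 8, 5, 7, 7, 8, 10, 9, 9]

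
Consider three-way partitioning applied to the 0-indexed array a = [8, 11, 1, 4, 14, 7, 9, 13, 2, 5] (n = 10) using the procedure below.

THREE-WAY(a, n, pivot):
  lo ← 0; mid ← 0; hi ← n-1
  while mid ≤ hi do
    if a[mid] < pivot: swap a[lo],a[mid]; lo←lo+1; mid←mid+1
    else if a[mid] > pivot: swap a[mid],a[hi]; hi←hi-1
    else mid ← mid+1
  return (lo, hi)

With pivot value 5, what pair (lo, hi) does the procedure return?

pivot = 5; lo=0, mid=0, hi=9
a[mid]=8>5: swap a[0],a[9]; hi=8 → [5, 11, 1, 4, 14, 7, 9, 13, 2, 8]
a[mid]=5=5: mid=1
a[mid]=11>5: swap a[1],a[8]; hi=7 → [5, 2, 1, 4, 14, 7, 9, 13, 11, 8]
a[mid]=2<5: swap a[0],a[1]; lo=1,mid=2 → [2, 5, 1, 4, 14, 7, 9, 13, 11, 8]
a[mid]=1<5: swap a[1],a[2]; lo=2,mid=3 → [2, 1, 5, 4, 14, 7, 9, 13, 11, 8]
a[mid]=4<5: swap a[2],a[3]; lo=3,mid=4 → [2, 1, 4, 5, 14, 7, 9, 13, 11, 8]
a[mid]=14>5: swap a[4],a[7]; hi=6 → [2, 1, 4, 5, 13, 7, 9, 14, 11, 8]
a[mid]=13>5: swap a[4],a[6]; hi=5 → [2, 1, 4, 5, 9, 7, 13, 14, 11, 8]
a[mid]=9>5: swap a[4],a[5]; hi=4 → [2, 1, 4, 5, 7, 9, 13, 14, 11, 8]
a[mid]=7>5: swap a[4],a[4]; hi=3 → [2, 1, 4, 5, 7, 9, 13, 14, 11, 8]
end: lo=3, hi=3; a = [2, 1, 4, 5, 7, 9, 13, 14, 11, 8]

(3, 3)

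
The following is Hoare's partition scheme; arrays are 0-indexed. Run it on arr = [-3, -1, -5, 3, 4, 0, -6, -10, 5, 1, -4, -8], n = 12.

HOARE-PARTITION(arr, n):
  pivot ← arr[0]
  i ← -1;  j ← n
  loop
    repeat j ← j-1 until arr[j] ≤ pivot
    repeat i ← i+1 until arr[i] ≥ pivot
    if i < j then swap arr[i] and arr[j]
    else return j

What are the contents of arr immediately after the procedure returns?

[-8, -4, -5, -10, -6, 0, 4, 3, 5, 1, -1, -3]

pivot=-3
j stops at 11 (-8), i stops at 0 (-3); swap ⇒ [-8, -1, -5, 3, 4, 0, -6, -10, 5, 1, -4, -3]
j stops at 10 (-4), i stops at 1 (-1); swap ⇒ [-8, -4, -5, 3, 4, 0, -6, -10, 5, 1, -1, -3]
j stops at 7 (-10), i stops at 3 (3); swap ⇒ [-8, -4, -5, -10, 4, 0, -6, 3, 5, 1, -1, -3]
j stops at 6 (-6), i stops at 4 (4); swap ⇒ [-8, -4, -5, -10, -6, 0, 4, 3, 5, 1, -1, -3]
j stops at 4, i stops at 5; i≥j ⇒ return 4. arr=[-8, -4, -5, -10, -6, 0, 4, 3, 5, 1, -1, -3]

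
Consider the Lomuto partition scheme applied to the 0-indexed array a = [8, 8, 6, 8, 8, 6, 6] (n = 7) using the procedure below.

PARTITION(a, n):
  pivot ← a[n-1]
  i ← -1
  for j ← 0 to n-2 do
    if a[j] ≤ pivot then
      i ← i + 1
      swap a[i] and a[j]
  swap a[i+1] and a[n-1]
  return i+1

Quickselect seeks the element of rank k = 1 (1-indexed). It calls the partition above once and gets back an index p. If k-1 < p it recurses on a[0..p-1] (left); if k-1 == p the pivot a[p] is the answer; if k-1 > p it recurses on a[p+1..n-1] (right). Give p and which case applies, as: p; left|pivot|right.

2; left

pivot = a[6] = 6; i = -1
j=0: a[0]=8 > 6 → no swap
j=1: a[1]=8 > 6 → no swap
j=2: a[2]=6 ≤ 6 → i=0, swap a[0],a[2] → [6, 8, 8, 8, 8, 6, 6]
j=3: a[3]=8 > 6 → no swap
j=4: a[4]=8 > 6 → no swap
j=5: a[5]=6 ≤ 6 → i=1, swap a[1],a[5] → [6, 6, 8, 8, 8, 8, 6]
final swap a[2],a[6] → [6, 6, 6, 8, 8, 8, 8]; return 2
p = 2; k-1 = 0 < 2 ⇒ left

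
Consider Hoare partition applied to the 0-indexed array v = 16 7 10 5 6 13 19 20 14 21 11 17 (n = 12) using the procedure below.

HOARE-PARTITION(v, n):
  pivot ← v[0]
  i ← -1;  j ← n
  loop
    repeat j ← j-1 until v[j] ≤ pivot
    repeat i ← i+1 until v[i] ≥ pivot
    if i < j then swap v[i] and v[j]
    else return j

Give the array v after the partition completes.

11 7 10 5 6 13 14 20 19 21 16 17

pivot = v[0] = 16; i = -1, j = 12
j→10 (v[10]=11≤16), i→0 (v[0]=16≥16); i<j, swap → 11 7 10 5 6 13 19 20 14 21 16 17
j→8 (v[8]=14≤16), i→6 (v[6]=19≥16); i<j, swap → 11 7 10 5 6 13 14 20 19 21 16 17
j→6, i→7; i≥j, return j=6. v = 11 7 10 5 6 13 14 20 19 21 16 17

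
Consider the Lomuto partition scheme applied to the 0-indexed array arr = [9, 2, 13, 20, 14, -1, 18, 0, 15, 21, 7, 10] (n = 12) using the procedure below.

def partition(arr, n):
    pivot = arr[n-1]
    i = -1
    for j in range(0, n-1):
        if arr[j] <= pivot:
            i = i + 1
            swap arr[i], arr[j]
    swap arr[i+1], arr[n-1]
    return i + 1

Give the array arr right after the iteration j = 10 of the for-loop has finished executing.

pivot=10, i=-1
j=0: 9≤10, i=0, swap(0,0) ⇒ [9, 2, 13, 20, 14, -1, 18, 0, 15, 21, 7, 10]
j=1: 2≤10, i=1, swap(1,1) ⇒ [9, 2, 13, 20, 14, -1, 18, 0, 15, 21, 7, 10]
j=2: 13>10, skip
j=3: 20>10, skip
j=4: 14>10, skip
j=5: -1≤10, i=2, swap(2,5) ⇒ [9, 2, -1, 20, 14, 13, 18, 0, 15, 21, 7, 10]
j=6: 18>10, skip
j=7: 0≤10, i=3, swap(3,7) ⇒ [9, 2, -1, 0, 14, 13, 18, 20, 15, 21, 7, 10]
j=8: 15>10, skip
j=9: 21>10, skip
j=10: 7≤10, i=4, swap(4,10) ⇒ [9, 2, -1, 0, 7, 13, 18, 20, 15, 21, 14, 10]
(after j=10) arr = [9, 2, -1, 0, 7, 13, 18, 20, 15, 21, 14, 10]

[9, 2, -1, 0, 7, 13, 18, 20, 15, 21, 14, 10]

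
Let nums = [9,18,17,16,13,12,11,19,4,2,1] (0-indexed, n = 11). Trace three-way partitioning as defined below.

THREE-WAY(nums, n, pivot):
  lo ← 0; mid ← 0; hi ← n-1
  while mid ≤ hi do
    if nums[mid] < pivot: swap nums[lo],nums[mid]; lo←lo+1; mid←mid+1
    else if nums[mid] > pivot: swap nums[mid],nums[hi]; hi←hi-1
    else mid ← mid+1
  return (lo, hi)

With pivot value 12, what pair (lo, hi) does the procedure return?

(5, 5)

pivot = 12; lo=0, mid=0, hi=10
nums[mid]=9<12: swap nums[0],nums[0]; lo=1,mid=1 → [9,18,17,16,13,12,11,19,4,2,1]
nums[mid]=18>12: swap nums[1],nums[10]; hi=9 → [9,1,17,16,13,12,11,19,4,2,18]
nums[mid]=1<12: swap nums[1],nums[1]; lo=2,mid=2 → [9,1,17,16,13,12,11,19,4,2,18]
nums[mid]=17>12: swap nums[2],nums[9]; hi=8 → [9,1,2,16,13,12,11,19,4,17,18]
nums[mid]=2<12: swap nums[2],nums[2]; lo=3,mid=3 → [9,1,2,16,13,12,11,19,4,17,18]
nums[mid]=16>12: swap nums[3],nums[8]; hi=7 → [9,1,2,4,13,12,11,19,16,17,18]
nums[mid]=4<12: swap nums[3],nums[3]; lo=4,mid=4 → [9,1,2,4,13,12,11,19,16,17,18]
nums[mid]=13>12: swap nums[4],nums[7]; hi=6 → [9,1,2,4,19,12,11,13,16,17,18]
nums[mid]=19>12: swap nums[4],nums[6]; hi=5 → [9,1,2,4,11,12,19,13,16,17,18]
nums[mid]=11<12: swap nums[4],nums[4]; lo=5,mid=5 → [9,1,2,4,11,12,19,13,16,17,18]
nums[mid]=12=12: mid=6
end: lo=5, hi=5; nums = [9,1,2,4,11,12,19,13,16,17,18]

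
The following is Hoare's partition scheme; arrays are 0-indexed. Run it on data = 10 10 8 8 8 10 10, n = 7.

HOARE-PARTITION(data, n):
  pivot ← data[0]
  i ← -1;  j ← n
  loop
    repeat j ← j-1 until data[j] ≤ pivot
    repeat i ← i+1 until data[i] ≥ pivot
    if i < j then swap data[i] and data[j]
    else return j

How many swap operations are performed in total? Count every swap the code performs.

2

pivot=10
j stops at 6 (10), i stops at 0 (10); swap ⇒ 10 10 8 8 8 10 10
j stops at 5 (10), i stops at 1 (10); swap ⇒ 10 10 8 8 8 10 10
j stops at 4, i stops at 5; i≥j ⇒ return 4. data=10 10 8 8 8 10 10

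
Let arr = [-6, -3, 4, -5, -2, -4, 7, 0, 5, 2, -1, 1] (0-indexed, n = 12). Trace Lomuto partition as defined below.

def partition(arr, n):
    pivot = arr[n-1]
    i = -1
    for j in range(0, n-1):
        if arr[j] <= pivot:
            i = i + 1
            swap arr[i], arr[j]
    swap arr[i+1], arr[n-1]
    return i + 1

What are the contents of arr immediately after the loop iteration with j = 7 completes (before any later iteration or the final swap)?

[-6, -3, -5, -2, -4, 0, 7, 4, 5, 2, -1, 1]

pivot = arr[11] = 1; i = -1
j=0: arr[0]=-6 ≤ 1 → i=0, swap arr[0],arr[0] (no change) → [-6, -3, 4, -5, -2, -4, 7, 0, 5, 2, -1, 1]
j=1: arr[1]=-3 ≤ 1 → i=1, swap arr[1],arr[1] (no change) → [-6, -3, 4, -5, -2, -4, 7, 0, 5, 2, -1, 1]
j=2: arr[2]=4 > 1 → no swap
j=3: arr[3]=-5 ≤ 1 → i=2, swap arr[2],arr[3] → [-6, -3, -5, 4, -2, -4, 7, 0, 5, 2, -1, 1]
j=4: arr[4]=-2 ≤ 1 → i=3, swap arr[3],arr[4] → [-6, -3, -5, -2, 4, -4, 7, 0, 5, 2, -1, 1]
j=5: arr[5]=-4 ≤ 1 → i=4, swap arr[4],arr[5] → [-6, -3, -5, -2, -4, 4, 7, 0, 5, 2, -1, 1]
j=6: arr[6]=7 > 1 → no swap
j=7: arr[7]=0 ≤ 1 → i=5, swap arr[5],arr[7] → [-6, -3, -5, -2, -4, 0, 7, 4, 5, 2, -1, 1]
(after j=7) arr = [-6, -3, -5, -2, -4, 0, 7, 4, 5, 2, -1, 1]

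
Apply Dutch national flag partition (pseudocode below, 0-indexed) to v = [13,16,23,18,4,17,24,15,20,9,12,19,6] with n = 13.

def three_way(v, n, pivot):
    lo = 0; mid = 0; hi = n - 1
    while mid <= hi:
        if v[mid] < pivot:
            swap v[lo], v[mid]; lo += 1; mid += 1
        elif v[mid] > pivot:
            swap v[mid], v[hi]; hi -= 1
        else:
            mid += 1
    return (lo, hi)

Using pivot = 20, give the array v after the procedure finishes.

[13,16,6,18,4,17,19,15,9,12,20,24,23]

pivot = 20; lo=0, mid=0, hi=12
v[mid]=13<20: swap v[0],v[0]; lo=1,mid=1 → [13,16,23,18,4,17,24,15,20,9,12,19,6]
v[mid]=16<20: swap v[1],v[1]; lo=2,mid=2 → [13,16,23,18,4,17,24,15,20,9,12,19,6]
v[mid]=23>20: swap v[2],v[12]; hi=11 → [13,16,6,18,4,17,24,15,20,9,12,19,23]
v[mid]=6<20: swap v[2],v[2]; lo=3,mid=3 → [13,16,6,18,4,17,24,15,20,9,12,19,23]
v[mid]=18<20: swap v[3],v[3]; lo=4,mid=4 → [13,16,6,18,4,17,24,15,20,9,12,19,23]
v[mid]=4<20: swap v[4],v[4]; lo=5,mid=5 → [13,16,6,18,4,17,24,15,20,9,12,19,23]
v[mid]=17<20: swap v[5],v[5]; lo=6,mid=6 → [13,16,6,18,4,17,24,15,20,9,12,19,23]
v[mid]=24>20: swap v[6],v[11]; hi=10 → [13,16,6,18,4,17,19,15,20,9,12,24,23]
v[mid]=19<20: swap v[6],v[6]; lo=7,mid=7 → [13,16,6,18,4,17,19,15,20,9,12,24,23]
v[mid]=15<20: swap v[7],v[7]; lo=8,mid=8 → [13,16,6,18,4,17,19,15,20,9,12,24,23]
v[mid]=20=20: mid=9
v[mid]=9<20: swap v[8],v[9]; lo=9,mid=10 → [13,16,6,18,4,17,19,15,9,20,12,24,23]
v[mid]=12<20: swap v[9],v[10]; lo=10,mid=11 → [13,16,6,18,4,17,19,15,9,12,20,24,23]
end: lo=10, hi=10; v = [13,16,6,18,4,17,19,15,9,12,20,24,23]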